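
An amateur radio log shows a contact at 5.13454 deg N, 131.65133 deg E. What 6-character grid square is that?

Add 180° to longitude and 90° to latitude: 311.6513, 95.1345.
Field: 311.6513/20 → 15 → P, 95.1345/10 → 9 → J; chars PJ.
Square: 11.6513/2 → 5, 5.1345/1 → 5; chars 55.
Subsquare: 1.6513/0.0833333 → 19 → t, 0.1345/0.0416667 → 3 → d; chars td.

PJ55td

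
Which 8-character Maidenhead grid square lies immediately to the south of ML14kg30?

Latitude extended square 0; −1 → -1, wraps to 9, carry into subsquare.
Latitude subsquare g = 6; −1 → 5 = f.
The longitude characters are unchanged.

ML14kf39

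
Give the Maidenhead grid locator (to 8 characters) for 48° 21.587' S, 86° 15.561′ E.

NE31dp13

Shift to the Maidenhead origin (180°W, 90°S): lon 266.25935, lat 41.64022.
Field: 266.25935/20 → 13 → N, 41.64022/10 → 4 → E; chars NE.
Square: 6.25935/2 → 3, 1.64022/1 → 1; chars 31.
Subsquare: 0.25935/0.0833333 → 3 → d, 0.64022/0.0416667 → 15 → p; chars dp.
Extended square: 0.00935/0.00833333 → 1, 0.01522/0.00416667 → 3; chars 13.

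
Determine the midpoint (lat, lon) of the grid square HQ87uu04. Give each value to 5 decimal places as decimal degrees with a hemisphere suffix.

77.85208° N, 22.32917° W

Field H=7, Q=16: +7·20° lon, +16·10° lat → SW at lon -40°, lat 70°.
Square 8, 7: +8·2° lon, +7·1° lat → SW at lon -24°, lat 77°.
Subsquare u=20, u=20: +20·0.0833333° lon, +20·0.0416667° lat → SW at lon -22.3333°, lat 77.8333°.
Extended square 0, 4: +0·0.00833333° lon, +4·0.00416667° lat → SW at lon -22.3333°, lat 77.85°.
Cell spans 0.00833333° lon × 0.00416667° lat. Centre is SW corner plus half of each.
latitude 77.85208° N, longitude 22.32917° W.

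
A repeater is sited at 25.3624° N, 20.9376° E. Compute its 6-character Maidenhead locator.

Add 180° to longitude and 90° to latitude: 200.9376, 115.3624.
Field: lon ⌊200.9376/20⌋ = 10 → K; lat ⌊115.3624/10⌋ = 11 → L.
Square: lon ⌊0.9376/2⌋ = 0; lat ⌊5.3624/1⌋ = 5.
Subsquare: lon ⌊0.9376/0.0833333⌋ = 11 → l; lat ⌊0.3624/0.0416667⌋ = 8 → i.

KL05li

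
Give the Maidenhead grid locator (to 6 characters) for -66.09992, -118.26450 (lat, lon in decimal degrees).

Offset from 180°W / 90°S: lon 61.7355°, lat 23.9001°.
Field (20°×10°, letters A–R): lon ⌊61.7355/20⌋ = 3 → D; lat ⌊23.9001/10⌋ = 2 → C.
Square (2°×1°, digits 0–9): lon ⌊1.7355/2⌋ = 0; lat ⌊3.9001/1⌋ = 3.
Subsquare (5′×2.5′, letters a–x): lon ⌊1.7355/0.0833333⌋ = 20 → u; lat ⌊0.9001/0.0416667⌋ = 21 → v.

DC03uv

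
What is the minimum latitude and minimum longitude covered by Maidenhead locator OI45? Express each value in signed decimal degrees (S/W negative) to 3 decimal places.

-5.000, 108.000

Field O=14, I=8: +14·20° lon, +8·10° lat → SW at lon 100°, lat -10°.
Square 4, 5: +4·2° lon, +5·1° lat → SW at lon 108°, lat -5°.
latitude -5.000, longitude 108.000.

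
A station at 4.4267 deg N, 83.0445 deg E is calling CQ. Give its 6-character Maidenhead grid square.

NJ14mk

Shift to the Maidenhead origin (180°W, 90°S): lon 263.0445, lat 94.4267.
Field: lon ⌊263.0445/20⌋ = 13 → N; lat ⌊94.4267/10⌋ = 9 → J.
Square: lon ⌊3.0445/2⌋ = 1; lat ⌊4.4267/1⌋ = 4.
Subsquare: lon ⌊1.0445/0.0833333⌋ = 12 → m; lat ⌊0.4267/0.0416667⌋ = 10 → k.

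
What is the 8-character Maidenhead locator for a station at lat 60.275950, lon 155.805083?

Shift to the Maidenhead origin (180°W, 90°S): lon 335.80508, lat 150.27595.
Field: lon ⌊335.80508/20⌋ = 16 → Q; lat ⌊150.27595/10⌋ = 15 → P.
Square: lon ⌊15.80508/2⌋ = 7; lat ⌊0.27595/1⌋ = 0.
Subsquare: lon ⌊1.80508/0.0833333⌋ = 21 → v; lat ⌊0.27595/0.0416667⌋ = 6 → g.
Extended square: lon ⌊0.05508/0.00833333⌋ = 6; lat ⌊0.02595/0.00416667⌋ = 6.

QP70vg66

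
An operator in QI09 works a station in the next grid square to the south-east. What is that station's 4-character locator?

QI18

Longitude square 0; +1 → 1.
Latitude square 9; −1 → 8.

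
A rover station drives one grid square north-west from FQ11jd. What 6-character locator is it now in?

FQ11ie

Longitude subsquare j = 9; −1 → 8 = i.
Latitude subsquare d = 3; +1 → 4 = e.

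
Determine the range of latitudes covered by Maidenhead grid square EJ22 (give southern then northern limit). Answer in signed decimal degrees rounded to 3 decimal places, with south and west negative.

Field E=4, J=9: +4·20° lon, +9·10° lat → SW at lon -100°, lat 0°.
Square 2, 2: +2·2° lon, +2·1° lat → SW at lon -96°, lat 2°.
Cell spans 2° lon × 1° lat.
south 2.000, north 3.000.

2.000, 3.000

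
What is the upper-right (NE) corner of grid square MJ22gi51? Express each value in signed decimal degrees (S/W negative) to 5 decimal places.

2.34167, 64.55000

Field M=12, J=9: +12·20° lon, +9·10° lat → SW at lon 60°, lat 0°.
Square 2, 2: +2·2° lon, +2·1° lat → SW at lon 64°, lat 2°.
Subsquare g=6, i=8: +6·0.0833333° lon, +8·0.0416667° lat → SW at lon 64.5°, lat 2.33333°.
Extended square 5, 1: +5·0.00833333° lon, +1·0.00416667° lat → SW at lon 64.5417°, lat 2.3375°.
Cell spans 0.00833333° lon × 0.00416667° lat. NE corner is SW corner plus one full cell.
latitude 2.34167, longitude 64.55000.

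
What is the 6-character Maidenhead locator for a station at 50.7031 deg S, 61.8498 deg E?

Shift to the Maidenhead origin (180°W, 90°S): lon 241.8498, lat 39.2969.
Field (20°×10°, letters A–R): lon ⌊241.8498/20⌋ = 12 → M; lat ⌊39.2969/10⌋ = 3 → D.
Square (2°×1°, digits 0–9): lon ⌊1.8498/2⌋ = 0; lat ⌊9.2969/1⌋ = 9.
Subsquare (5′×2.5′, letters a–x): lon ⌊1.8498/0.0833333⌋ = 22 → w; lat ⌊0.2969/0.0416667⌋ = 7 → h.

MD09wh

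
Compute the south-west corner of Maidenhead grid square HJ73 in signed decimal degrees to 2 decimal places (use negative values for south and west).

3.00, -26.00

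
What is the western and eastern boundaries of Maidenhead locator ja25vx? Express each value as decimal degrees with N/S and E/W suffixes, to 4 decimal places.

Field J=9, A=0: +9·20° lon, +0·10° lat → SW at lon 0°, lat -90°.
Square 2, 5: +2·2° lon, +5·1° lat → SW at lon 4°, lat -85°.
Subsquare v=21, x=23: +21·0.0833333° lon, +23·0.0416667° lat → SW at lon 5.75°, lat -84.0417°.
Cell spans 0.0833333° lon × 0.0416667° lat.
west 5.7500° E, east 5.8333° E.

5.7500° E, 5.8333° E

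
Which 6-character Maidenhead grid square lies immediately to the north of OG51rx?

OG52ra

Latitude subsquare x = 23; +1 → 24, wraps to 0 = a, carry into square.
Latitude square 1; +1 → 2.
The longitude characters are unchanged.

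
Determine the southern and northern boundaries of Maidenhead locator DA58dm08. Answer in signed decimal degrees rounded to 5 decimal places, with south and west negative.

-81.46667, -81.46250

Field D=3, A=0: +3·20° lon, +0·10° lat → SW at lon -120°, lat -90°.
Square 5, 8: +5·2° lon, +8·1° lat → SW at lon -110°, lat -82°.
Subsquare d=3, m=12: +3·0.0833333° lon, +12·0.0416667° lat → SW at lon -109.75°, lat -81.5°.
Extended square 0, 8: +0·0.00833333° lon, +8·0.00416667° lat → SW at lon -109.75°, lat -81.4667°.
Cell spans 0.00833333° lon × 0.00416667° lat.
south -81.46667, north -81.46250.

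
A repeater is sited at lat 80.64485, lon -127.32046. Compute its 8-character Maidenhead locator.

CR60ip14

Shift to the Maidenhead origin (180°W, 90°S): lon 52.67954, lat 170.64485.
Field: lon ⌊52.67954/20⌋ = 2 → C; lat ⌊170.64485/10⌋ = 17 → R.
Square: lon ⌊12.67954/2⌋ = 6; lat ⌊0.64485/1⌋ = 0.
Subsquare: lon ⌊0.67954/0.0833333⌋ = 8 → i; lat ⌊0.64485/0.0416667⌋ = 15 → p.
Extended square: lon ⌊0.01287/0.00833333⌋ = 1; lat ⌊0.01985/0.00416667⌋ = 4.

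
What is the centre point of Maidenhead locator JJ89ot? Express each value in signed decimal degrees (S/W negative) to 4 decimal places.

9.8125, 17.2083

Field J=9, J=9: +9·20° lon, +9·10° lat → SW at lon 0°, lat 0°.
Square 8, 9: +8·2° lon, +9·1° lat → SW at lon 16°, lat 9°.
Subsquare o=14, t=19: +14·0.0833333° lon, +19·0.0416667° lat → SW at lon 17.1667°, lat 9.79167°.
Cell spans 0.0833333° lon × 0.0416667° lat. Centre is SW corner plus half of each.
latitude 9.8125, longitude 17.2083.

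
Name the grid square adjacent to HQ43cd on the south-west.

HQ43bc

Longitude subsquare c = 2; −1 → 1 = b.
Latitude subsquare d = 3; −1 → 2 = c.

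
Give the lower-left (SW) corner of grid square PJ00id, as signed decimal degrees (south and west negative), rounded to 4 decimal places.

Field P=15, J=9: +15·20° lon, +9·10° lat → SW at lon 120°, lat 0°.
Square 0, 0: +0·2° lon, +0·1° lat → SW at lon 120°, lat 0°.
Subsquare i=8, d=3: +8·0.0833333° lon, +3·0.0416667° lat → SW at lon 120.667°, lat 0.125°.
latitude 0.1250, longitude 120.6667.

0.1250, 120.6667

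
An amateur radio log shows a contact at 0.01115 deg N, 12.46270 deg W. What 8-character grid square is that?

IJ30sa42

Offset from 180°W / 90°S: lon 167.53730°, lat 90.01115°.
Field: 167.53730/20 → 8 → I, 90.01115/10 → 9 → J; chars IJ.
Square: 7.53730/2 → 3, 0.01115/1 → 0; chars 30.
Subsquare: 1.53730/0.0833333 → 18 → s, 0.01115/0.0416667 → 0 → a; chars sa.
Extended square: 0.03730/0.00833333 → 4, 0.01115/0.00416667 → 2; chars 42.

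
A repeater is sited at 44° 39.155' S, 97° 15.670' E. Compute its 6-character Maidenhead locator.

NE85pi

Add 180° to longitude and 90° to latitude: 277.2612, 45.3474.
Field: 277.2612/20 → 13 → N, 45.3474/10 → 4 → E; chars NE.
Square: 17.2612/2 → 8, 5.3474/1 → 5; chars 85.
Subsquare: 1.2612/0.0833333 → 15 → p, 0.3474/0.0416667 → 8 → i; chars pi.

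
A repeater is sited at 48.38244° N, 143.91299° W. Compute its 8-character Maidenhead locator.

BN88bj01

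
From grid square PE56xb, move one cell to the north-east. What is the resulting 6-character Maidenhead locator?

PE66ac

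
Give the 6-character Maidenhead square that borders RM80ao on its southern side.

RM80an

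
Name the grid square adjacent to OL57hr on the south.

Latitude subsquare r = 17; −1 → 16 = q.
The longitude characters are unchanged.

OL57hq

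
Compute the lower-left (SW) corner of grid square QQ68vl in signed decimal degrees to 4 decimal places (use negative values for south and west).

Field Q=16, Q=16: +16·20° lon, +16·10° lat → SW at lon 140°, lat 70°.
Square 6, 8: +6·2° lon, +8·1° lat → SW at lon 152°, lat 78°.
Subsquare v=21, l=11: +21·0.0833333° lon, +11·0.0416667° lat → SW at lon 153.75°, lat 78.4583°.
latitude 78.4583, longitude 153.7500.

78.4583, 153.7500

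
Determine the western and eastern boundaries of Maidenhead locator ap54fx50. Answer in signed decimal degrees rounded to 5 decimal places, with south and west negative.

Field A=0, P=15: +0·20° lon, +15·10° lat → SW at lon -180°, lat 60°.
Square 5, 4: +5·2° lon, +4·1° lat → SW at lon -170°, lat 64°.
Subsquare f=5, x=23: +5·0.0833333° lon, +23·0.0416667° lat → SW at lon -169.583°, lat 64.9583°.
Extended square 5, 0: +5·0.00833333° lon, +0·0.00416667° lat → SW at lon -169.542°, lat 64.9583°.
Cell spans 0.00833333° lon × 0.00416667° lat.
west -169.54167, east -169.53333.

-169.54167, -169.53333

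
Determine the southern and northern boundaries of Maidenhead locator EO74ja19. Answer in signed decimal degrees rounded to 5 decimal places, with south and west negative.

54.03750, 54.04167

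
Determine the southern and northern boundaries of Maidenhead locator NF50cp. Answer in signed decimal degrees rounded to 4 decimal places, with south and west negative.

-39.3750, -39.3333

Field N=13, F=5: +13·20° lon, +5·10° lat → SW at lon 80°, lat -40°.
Square 5, 0: +5·2° lon, +0·1° lat → SW at lon 90°, lat -40°.
Subsquare c=2, p=15: +2·0.0833333° lon, +15·0.0416667° lat → SW at lon 90.1667°, lat -39.375°.
Cell spans 0.0833333° lon × 0.0416667° lat.
south -39.3750, north -39.3333.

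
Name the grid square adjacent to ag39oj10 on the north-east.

Longitude extended square 1; +1 → 2.
Latitude extended square 0; +1 → 1.

AG39oj21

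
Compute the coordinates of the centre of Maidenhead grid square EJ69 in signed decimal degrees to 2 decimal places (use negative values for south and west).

Field E=4, J=9: +4·20° lon, +9·10° lat → SW at lon -100°, lat 0°.
Square 6, 9: +6·2° lon, +9·1° lat → SW at lon -88°, lat 9°.
Cell spans 2° lon × 1° lat. Centre is SW corner plus half of each.
latitude 9.50, longitude -87.00.

9.50, -87.00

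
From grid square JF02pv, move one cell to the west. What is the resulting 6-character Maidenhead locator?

JF02ov

Longitude subsquare p = 15; −1 → 14 = o.
The latitude characters are unchanged.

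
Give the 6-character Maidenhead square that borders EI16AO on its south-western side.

EI06xn

Longitude subsquare a = 0; −1 → -1, wraps to 23 = x, carry into square.
Longitude square 1; −1 → 0.
Latitude subsquare o = 14; −1 → 13 = n.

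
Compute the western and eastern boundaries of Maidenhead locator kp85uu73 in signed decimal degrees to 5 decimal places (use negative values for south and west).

Field K=10, P=15: +10·20° lon, +15·10° lat → SW at lon 20°, lat 60°.
Square 8, 5: +8·2° lon, +5·1° lat → SW at lon 36°, lat 65°.
Subsquare u=20, u=20: +20·0.0833333° lon, +20·0.0416667° lat → SW at lon 37.6667°, lat 65.8333°.
Extended square 7, 3: +7·0.00833333° lon, +3·0.00416667° lat → SW at lon 37.725°, lat 65.8458°.
Cell spans 0.00833333° lon × 0.00416667° lat.
west 37.72500, east 37.73333.

37.72500, 37.73333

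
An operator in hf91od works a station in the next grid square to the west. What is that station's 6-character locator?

Longitude subsquare o = 14; −1 → 13 = n.
The latitude characters are unchanged.

HF91nd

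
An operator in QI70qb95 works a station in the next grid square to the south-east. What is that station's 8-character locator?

Longitude extended square 9; +1 → 10, wraps to 0, carry into subsquare.
Longitude subsquare q = 16; +1 → 17 = r.
Latitude extended square 5; −1 → 4.

QI70rb04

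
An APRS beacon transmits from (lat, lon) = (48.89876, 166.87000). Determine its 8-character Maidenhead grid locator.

RN38kv45

Offset from 180°W / 90°S: lon 346.87000°, lat 138.89876°.
Field: lon ⌊346.87000/20⌋ = 17 → R; lat ⌊138.89876/10⌋ = 13 → N.
Square: lon ⌊6.87000/2⌋ = 3; lat ⌊8.89876/1⌋ = 8.
Subsquare: lon ⌊0.87000/0.0833333⌋ = 10 → k; lat ⌊0.89876/0.0416667⌋ = 21 → v.
Extended square: lon ⌊0.03667/0.00833333⌋ = 4; lat ⌊0.02376/0.00416667⌋ = 5.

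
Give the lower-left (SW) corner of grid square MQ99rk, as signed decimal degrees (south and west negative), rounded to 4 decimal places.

79.4167, 79.4167

Field M=12, Q=16: +12·20° lon, +16·10° lat → SW at lon 60°, lat 70°.
Square 9, 9: +9·2° lon, +9·1° lat → SW at lon 78°, lat 79°.
Subsquare r=17, k=10: +17·0.0833333° lon, +10·0.0416667° lat → SW at lon 79.4167°, lat 79.4167°.
latitude 79.4167, longitude 79.4167.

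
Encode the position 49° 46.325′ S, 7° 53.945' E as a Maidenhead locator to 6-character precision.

JE30wf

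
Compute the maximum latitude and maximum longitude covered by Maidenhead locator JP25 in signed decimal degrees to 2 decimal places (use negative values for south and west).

Field J=9, P=15: +9·20° lon, +15·10° lat → SW at lon 0°, lat 60°.
Square 2, 5: +2·2° lon, +5·1° lat → SW at lon 4°, lat 65°.
Cell spans 2° lon × 1° lat. NE corner is SW corner plus one full cell.
latitude 66.00, longitude 6.00.

66.00, 6.00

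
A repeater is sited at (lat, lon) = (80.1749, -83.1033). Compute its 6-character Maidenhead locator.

ER80ke

Shift to the Maidenhead origin (180°W, 90°S): lon 96.8967, lat 170.1749.
Field (20°×10°, letters A–R): 96.8967/20 → 4 → E, 170.1749/10 → 17 → R; chars ER.
Square (2°×1°, digits 0–9): 16.8967/2 → 8, 0.1749/1 → 0; chars 80.
Subsquare (5′×2.5′, letters a–x): 0.8967/0.0833333 → 10 → k, 0.1749/0.0416667 → 4 → e; chars ke.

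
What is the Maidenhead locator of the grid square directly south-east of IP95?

JP04

Longitude square 9; +1 → 10, wraps to 0, carry into field.
Longitude field I = 8; +1 → 9 = J.
Latitude square 5; −1 → 4.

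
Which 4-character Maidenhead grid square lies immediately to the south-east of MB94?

NB03

Longitude square 9; +1 → 10, wraps to 0, carry into field.
Longitude field M = 12; +1 → 13 = N.
Latitude square 4; −1 → 3.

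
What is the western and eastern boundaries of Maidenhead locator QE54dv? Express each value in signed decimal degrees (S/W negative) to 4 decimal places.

Field Q=16, E=4: +16·20° lon, +4·10° lat → SW at lon 140°, lat -50°.
Square 5, 4: +5·2° lon, +4·1° lat → SW at lon 150°, lat -46°.
Subsquare d=3, v=21: +3·0.0833333° lon, +21·0.0416667° lat → SW at lon 150.25°, lat -45.125°.
Cell spans 0.0833333° lon × 0.0416667° lat.
west 150.2500, east 150.3333.

150.2500, 150.3333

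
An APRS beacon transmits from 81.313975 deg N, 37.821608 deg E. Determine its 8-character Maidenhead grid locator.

KR81vh85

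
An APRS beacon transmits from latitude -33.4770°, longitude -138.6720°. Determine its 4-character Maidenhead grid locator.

CF06

Offset from 180°W / 90°S: lon 41.33°, lat 56.52°.
Field (20°×10°, letters A–R): 41.33/20 → 2 → C, 56.52/10 → 5 → F; chars CF.
Square (2°×1°, digits 0–9): 1.33/2 → 0, 6.52/1 → 6; chars 06.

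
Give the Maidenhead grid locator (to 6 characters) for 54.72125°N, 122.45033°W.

Shift to the Maidenhead origin (180°W, 90°S): lon 57.5497, lat 144.7212.
Field: 57.5497/20 → 2 → C, 144.7212/10 → 14 → O; chars CO.
Square: 17.5497/2 → 8, 4.7212/1 → 4; chars 84.
Subsquare: 1.5497/0.0833333 → 18 → s, 0.7212/0.0416667 → 17 → r; chars sr.

CO84sr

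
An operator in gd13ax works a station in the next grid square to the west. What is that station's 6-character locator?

GD03xx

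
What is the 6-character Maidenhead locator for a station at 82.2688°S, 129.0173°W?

CA57lr

Offset from 180°W / 90°S: lon 50.9827°, lat 7.7312°.
Field: lon ⌊50.9827/20⌋ = 2 → C; lat ⌊7.7312/10⌋ = 0 → A.
Square: lon ⌊10.9827/2⌋ = 5; lat ⌊7.7312/1⌋ = 7.
Subsquare: lon ⌊0.9827/0.0833333⌋ = 11 → l; lat ⌊0.7312/0.0416667⌋ = 17 → r.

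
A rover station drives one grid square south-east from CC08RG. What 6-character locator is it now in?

Longitude subsquare r = 17; +1 → 18 = s.
Latitude subsquare g = 6; −1 → 5 = f.

CC08sf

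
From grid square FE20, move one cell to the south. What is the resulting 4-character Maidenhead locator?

FD29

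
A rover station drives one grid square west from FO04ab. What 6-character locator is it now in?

EO94xb

Longitude subsquare a = 0; −1 → -1, wraps to 23 = x, carry into square.
Longitude square 0; −1 → -1, wraps to 9, carry into field.
Longitude field F = 5; −1 → 4 = E.
The latitude characters are unchanged.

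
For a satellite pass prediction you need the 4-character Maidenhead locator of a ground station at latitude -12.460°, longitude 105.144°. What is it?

OH27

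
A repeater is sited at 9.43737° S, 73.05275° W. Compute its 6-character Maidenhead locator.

Shift to the Maidenhead origin (180°W, 90°S): lon 106.9472, lat 80.5626.
Field: lon ⌊106.9472/20⌋ = 5 → F; lat ⌊80.5626/10⌋ = 8 → I.
Square: lon ⌊6.9472/2⌋ = 3; lat ⌊0.5626/1⌋ = 0.
Subsquare: lon ⌊0.9472/0.0833333⌋ = 11 → l; lat ⌊0.5626/0.0416667⌋ = 13 → n.

FI30ln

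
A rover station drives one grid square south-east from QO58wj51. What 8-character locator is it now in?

QO58wj60

Longitude extended square 5; +1 → 6.
Latitude extended square 1; −1 → 0.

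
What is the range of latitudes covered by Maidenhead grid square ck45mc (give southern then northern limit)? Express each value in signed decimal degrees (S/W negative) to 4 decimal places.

Field C=2, K=10: +2·20° lon, +10·10° lat → SW at lon -140°, lat 10°.
Square 4, 5: +4·2° lon, +5·1° lat → SW at lon -132°, lat 15°.
Subsquare m=12, c=2: +12·0.0833333° lon, +2·0.0416667° lat → SW at lon -131°, lat 15.0833°.
Cell spans 0.0833333° lon × 0.0416667° lat.
south 15.0833, north 15.1250.

15.0833, 15.1250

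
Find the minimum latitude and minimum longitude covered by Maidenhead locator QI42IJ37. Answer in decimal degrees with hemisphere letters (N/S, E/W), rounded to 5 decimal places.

7.59583° S, 148.69167° E

Field Q=16, I=8: +16·20° lon, +8·10° lat → SW at lon 140°, lat -10°.
Square 4, 2: +4·2° lon, +2·1° lat → SW at lon 148°, lat -8°.
Subsquare i=8, j=9: +8·0.0833333° lon, +9·0.0416667° lat → SW at lon 148.667°, lat -7.625°.
Extended square 3, 7: +3·0.00833333° lon, +7·0.00416667° lat → SW at lon 148.692°, lat -7.59583°.
latitude 7.59583° S, longitude 148.69167° E.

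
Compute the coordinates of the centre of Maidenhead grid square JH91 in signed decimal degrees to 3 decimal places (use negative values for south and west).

-18.500, 19.000

Field J=9, H=7: +9·20° lon, +7·10° lat → SW at lon 0°, lat -20°.
Square 9, 1: +9·2° lon, +1·1° lat → SW at lon 18°, lat -19°.
Cell spans 2° lon × 1° lat. Centre is SW corner plus half of each.
latitude -18.500, longitude 19.000.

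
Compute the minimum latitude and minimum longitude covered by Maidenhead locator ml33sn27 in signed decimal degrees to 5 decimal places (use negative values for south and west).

Field M=12, L=11: +12·20° lon, +11·10° lat → SW at lon 60°, lat 20°.
Square 3, 3: +3·2° lon, +3·1° lat → SW at lon 66°, lat 23°.
Subsquare s=18, n=13: +18·0.0833333° lon, +13·0.0416667° lat → SW at lon 67.5°, lat 23.5417°.
Extended square 2, 7: +2·0.00833333° lon, +7·0.00416667° lat → SW at lon 67.5167°, lat 23.5708°.
latitude 23.57083, longitude 67.51667.

23.57083, 67.51667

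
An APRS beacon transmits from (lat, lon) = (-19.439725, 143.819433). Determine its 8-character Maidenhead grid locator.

Add 180° to longitude and 90° to latitude: 323.81943, 70.56028.
Field (20°×10°, letters A–R): 323.81943/20 → 16 → Q, 70.56028/10 → 7 → H; chars QH.
Square (2°×1°, digits 0–9): 3.81943/2 → 1, 0.56028/1 → 0; chars 10.
Subsquare (5′×2.5′, letters a–x): 1.81943/0.0833333 → 21 → v, 0.56028/0.0416667 → 13 → n; chars vn.
Extended square (30″×15″, digits 0–9): 0.06943/0.00833333 → 8, 0.01861/0.00416667 → 4; chars 84.

QH10vn84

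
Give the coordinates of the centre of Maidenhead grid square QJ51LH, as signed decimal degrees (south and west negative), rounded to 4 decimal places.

Field Q=16, J=9: +16·20° lon, +9·10° lat → SW at lon 140°, lat 0°.
Square 5, 1: +5·2° lon, +1·1° lat → SW at lon 150°, lat 1°.
Subsquare l=11, h=7: +11·0.0833333° lon, +7·0.0416667° lat → SW at lon 150.917°, lat 1.29167°.
Cell spans 0.0833333° lon × 0.0416667° lat. Centre is SW corner plus half of each.
latitude 1.3125, longitude 150.9583.

1.3125, 150.9583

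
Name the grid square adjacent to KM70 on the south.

KL79

Latitude square 0; −1 → -1, wraps to 9, carry into field.
Latitude field M = 12; −1 → 11 = L.
The longitude characters are unchanged.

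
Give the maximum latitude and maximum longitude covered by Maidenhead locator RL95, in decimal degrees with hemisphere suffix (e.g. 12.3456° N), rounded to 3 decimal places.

Field R=17, L=11: +17·20° lon, +11·10° lat → SW at lon 160°, lat 20°.
Square 9, 5: +9·2° lon, +5·1° lat → SW at lon 178°, lat 25°.
Cell spans 2° lon × 1° lat. NE corner is SW corner plus one full cell.
latitude 26.000° N, longitude 180.000° E.

26.000° N, 180.000° E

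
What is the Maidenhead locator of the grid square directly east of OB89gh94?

OB89hh04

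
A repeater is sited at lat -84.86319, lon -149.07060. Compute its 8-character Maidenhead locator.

Offset from 180°W / 90°S: lon 30.92940°, lat 5.13681°.
Field: lon ⌊30.92940/20⌋ = 1 → B; lat ⌊5.13681/10⌋ = 0 → A.
Square: lon ⌊10.92940/2⌋ = 5; lat ⌊5.13681/1⌋ = 5.
Subsquare: lon ⌊0.92940/0.0833333⌋ = 11 → l; lat ⌊0.13681/0.0416667⌋ = 3 → d.
Extended square: lon ⌊0.01273/0.00833333⌋ = 1; lat ⌊0.01181/0.00416667⌋ = 2.

BA55ld12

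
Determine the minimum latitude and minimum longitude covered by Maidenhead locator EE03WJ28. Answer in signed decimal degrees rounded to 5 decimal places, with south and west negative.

-46.59167, -98.15000

Field E=4, E=4: +4·20° lon, +4·10° lat → SW at lon -100°, lat -50°.
Square 0, 3: +0·2° lon, +3·1° lat → SW at lon -100°, lat -47°.
Subsquare w=22, j=9: +22·0.0833333° lon, +9·0.0416667° lat → SW at lon -98.1667°, lat -46.625°.
Extended square 2, 8: +2·0.00833333° lon, +8·0.00416667° lat → SW at lon -98.15°, lat -46.5917°.
latitude -46.59167, longitude -98.15000.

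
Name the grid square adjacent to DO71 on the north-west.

DO62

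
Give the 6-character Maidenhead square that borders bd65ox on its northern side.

Latitude subsquare x = 23; +1 → 24, wraps to 0 = a, carry into square.
Latitude square 5; +1 → 6.
The longitude characters are unchanged.

BD66oa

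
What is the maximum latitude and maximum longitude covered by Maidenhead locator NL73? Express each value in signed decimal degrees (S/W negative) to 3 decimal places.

24.000, 96.000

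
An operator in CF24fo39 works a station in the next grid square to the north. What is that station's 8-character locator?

Latitude extended square 9; +1 → 10, wraps to 0, carry into subsquare.
Latitude subsquare o = 14; +1 → 15 = p.
The longitude characters are unchanged.

CF24fp30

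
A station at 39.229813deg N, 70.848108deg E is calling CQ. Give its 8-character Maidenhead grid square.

MM59kf15

Offset from 180°W / 90°S: lon 250.84811°, lat 129.22981°.
Field (20°×10°, letters A–R): lon ⌊250.84811/20⌋ = 12 → M; lat ⌊129.22981/10⌋ = 12 → M.
Square (2°×1°, digits 0–9): lon ⌊10.84811/2⌋ = 5; lat ⌊9.22981/1⌋ = 9.
Subsquare (5′×2.5′, letters a–x): lon ⌊0.84811/0.0833333⌋ = 10 → k; lat ⌊0.22981/0.0416667⌋ = 5 → f.
Extended square (30″×15″, digits 0–9): lon ⌊0.01477/0.00833333⌋ = 1; lat ⌊0.02148/0.00416667⌋ = 5.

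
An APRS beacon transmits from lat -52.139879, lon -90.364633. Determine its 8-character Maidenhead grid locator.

Add 180° to longitude and 90° to latitude: 89.63537, 37.86012.
Field (20°×10°, letters A–R): lon ⌊89.63537/20⌋ = 4 → E; lat ⌊37.86012/10⌋ = 3 → D.
Square (2°×1°, digits 0–9): lon ⌊9.63537/2⌋ = 4; lat ⌊7.86012/1⌋ = 7.
Subsquare (5′×2.5′, letters a–x): lon ⌊1.63537/0.0833333⌋ = 19 → t; lat ⌊0.86012/0.0416667⌋ = 20 → u.
Extended square (30″×15″, digits 0–9): lon ⌊0.05203/0.00833333⌋ = 6; lat ⌊0.02679/0.00416667⌋ = 6.

ED47tu66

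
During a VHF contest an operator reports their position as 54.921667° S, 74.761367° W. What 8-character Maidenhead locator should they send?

Add 180° to longitude and 90° to latitude: 105.23863, 35.07833.
Field: 105.23863/20 → 5 → F, 35.07833/10 → 3 → D; chars FD.
Square: 5.23863/2 → 2, 5.07833/1 → 5; chars 25.
Subsquare: 1.23863/0.0833333 → 14 → o, 0.07833/0.0416667 → 1 → b; chars ob.
Extended square: 0.07197/0.00833333 → 8, 0.03667/0.00416667 → 8; chars 88.

FD25ob88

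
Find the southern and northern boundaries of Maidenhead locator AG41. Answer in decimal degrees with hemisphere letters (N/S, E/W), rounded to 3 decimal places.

Field A=0, G=6: +0·20° lon, +6·10° lat → SW at lon -180°, lat -30°.
Square 4, 1: +4·2° lon, +1·1° lat → SW at lon -172°, lat -29°.
Cell spans 2° lon × 1° lat.
south 29.000° S, north 28.000° S.

29.000° S, 28.000° S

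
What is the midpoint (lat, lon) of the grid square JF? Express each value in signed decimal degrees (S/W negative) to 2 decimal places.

-35.00, 10.00

Field J=9, F=5: +9·20° lon, +5·10° lat → SW at lon 0°, lat -40°.
Cell spans 20° lon × 10° lat. Centre is SW corner plus half of each.
latitude -35.00, longitude 10.00.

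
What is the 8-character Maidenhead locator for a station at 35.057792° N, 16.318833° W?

IM15ub13

Add 180° to longitude and 90° to latitude: 163.68117, 125.05779.
Field: lon ⌊163.68117/20⌋ = 8 → I; lat ⌊125.05779/10⌋ = 12 → M.
Square: lon ⌊3.68117/2⌋ = 1; lat ⌊5.05779/1⌋ = 5.
Subsquare: lon ⌊1.68117/0.0833333⌋ = 20 → u; lat ⌊0.05779/0.0416667⌋ = 1 → b.
Extended square: lon ⌊0.01450/0.00833333⌋ = 1; lat ⌊0.01613/0.00416667⌋ = 3.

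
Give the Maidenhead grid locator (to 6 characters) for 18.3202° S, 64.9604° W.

FH71mq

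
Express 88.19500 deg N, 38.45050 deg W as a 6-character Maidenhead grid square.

HR08se

Add 180° to longitude and 90° to latitude: 141.5495, 178.1950.
Field (20°×10°, letters A–R): 141.5495/20 → 7 → H, 178.1950/10 → 17 → R; chars HR.
Square (2°×1°, digits 0–9): 1.5495/2 → 0, 8.1950/1 → 8; chars 08.
Subsquare (5′×2.5′, letters a–x): 1.5495/0.0833333 → 18 → s, 0.1950/0.0416667 → 4 → e; chars se.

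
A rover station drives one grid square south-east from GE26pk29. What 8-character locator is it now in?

Longitude extended square 2; +1 → 3.
Latitude extended square 9; −1 → 8.

GE26pk38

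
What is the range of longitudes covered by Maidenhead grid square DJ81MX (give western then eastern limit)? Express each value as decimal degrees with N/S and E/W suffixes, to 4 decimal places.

Field D=3, J=9: +3·20° lon, +9·10° lat → SW at lon -120°, lat 0°.
Square 8, 1: +8·2° lon, +1·1° lat → SW at lon -104°, lat 1°.
Subsquare m=12, x=23: +12·0.0833333° lon, +23·0.0416667° lat → SW at lon -103°, lat 1.95833°.
Cell spans 0.0833333° lon × 0.0416667° lat.
west 103.0000° W, east 102.9167° W.

103.0000° W, 102.9167° W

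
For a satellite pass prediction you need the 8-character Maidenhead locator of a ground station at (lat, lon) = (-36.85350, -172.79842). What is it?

Offset from 180°W / 90°S: lon 7.20158°, lat 53.14650°.
Field: 7.20158/20 → 0 → A, 53.14650/10 → 5 → F; chars AF.
Square: 7.20158/2 → 3, 3.14650/1 → 3; chars 33.
Subsquare: 1.20158/0.0833333 → 14 → o, 0.14650/0.0416667 → 3 → d; chars od.
Extended square: 0.03491/0.00833333 → 4, 0.02150/0.00416667 → 5; chars 45.

AF33od45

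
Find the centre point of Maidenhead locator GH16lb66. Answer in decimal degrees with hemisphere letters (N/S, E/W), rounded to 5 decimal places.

13.93125° S, 57.02917° W

Field G=6, H=7: +6·20° lon, +7·10° lat → SW at lon -60°, lat -20°.
Square 1, 6: +1·2° lon, +6·1° lat → SW at lon -58°, lat -14°.
Subsquare l=11, b=1: +11·0.0833333° lon, +1·0.0416667° lat → SW at lon -57.0833°, lat -13.9583°.
Extended square 6, 6: +6·0.00833333° lon, +6·0.00416667° lat → SW at lon -57.0333°, lat -13.9333°.
Cell spans 0.00833333° lon × 0.00416667° lat. Centre is SW corner plus half of each.
latitude 13.93125° S, longitude 57.02917° W.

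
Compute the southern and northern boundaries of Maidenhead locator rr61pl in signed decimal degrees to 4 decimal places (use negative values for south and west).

Field R=17, R=17: +17·20° lon, +17·10° lat → SW at lon 160°, lat 80°.
Square 6, 1: +6·2° lon, +1·1° lat → SW at lon 172°, lat 81°.
Subsquare p=15, l=11: +15·0.0833333° lon, +11·0.0416667° lat → SW at lon 173.25°, lat 81.4583°.
Cell spans 0.0833333° lon × 0.0416667° lat.
south 81.4583, north 81.5000.

81.4583, 81.5000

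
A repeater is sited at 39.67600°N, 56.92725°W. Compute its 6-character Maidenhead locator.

GM19mq

Shift to the Maidenhead origin (180°W, 90°S): lon 123.0727, lat 129.6760.
Field: lon ⌊123.0727/20⌋ = 6 → G; lat ⌊129.6760/10⌋ = 12 → M.
Square: lon ⌊3.0727/2⌋ = 1; lat ⌊9.6760/1⌋ = 9.
Subsquare: lon ⌊1.0727/0.0833333⌋ = 12 → m; lat ⌊0.6760/0.0416667⌋ = 16 → q.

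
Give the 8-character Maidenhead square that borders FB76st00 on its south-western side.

FB76rs99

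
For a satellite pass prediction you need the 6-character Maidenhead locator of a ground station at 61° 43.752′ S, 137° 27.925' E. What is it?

PC88rg

Offset from 180°W / 90°S: lon 317.4654°, lat 28.2708°.
Field (20°×10°, letters A–R): lon ⌊317.4654/20⌋ = 15 → P; lat ⌊28.2708/10⌋ = 2 → C.
Square (2°×1°, digits 0–9): lon ⌊17.4654/2⌋ = 8; lat ⌊8.2708/1⌋ = 8.
Subsquare (5′×2.5′, letters a–x): lon ⌊1.4654/0.0833333⌋ = 17 → r; lat ⌊0.2708/0.0416667⌋ = 6 → g.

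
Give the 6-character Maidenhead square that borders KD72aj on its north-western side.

KD62xk

Longitude subsquare a = 0; −1 → -1, wraps to 23 = x, carry into square.
Longitude square 7; −1 → 6.
Latitude subsquare j = 9; +1 → 10 = k.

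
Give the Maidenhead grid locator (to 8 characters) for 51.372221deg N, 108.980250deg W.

DO51mi29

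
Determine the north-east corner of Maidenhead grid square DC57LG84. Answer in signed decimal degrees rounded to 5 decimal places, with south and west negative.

-62.72917, -109.00833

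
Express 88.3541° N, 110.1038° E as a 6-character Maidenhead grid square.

Offset from 180°W / 90°S: lon 290.1038°, lat 178.3541°.
Field (20°×10°, letters A–R): 290.1038/20 → 14 → O, 178.3541/10 → 17 → R; chars OR.
Square (2°×1°, digits 0–9): 10.1038/2 → 5, 8.3541/1 → 8; chars 58.
Subsquare (5′×2.5′, letters a–x): 0.1038/0.0833333 → 1 → b, 0.3541/0.0416667 → 8 → i; chars bi.

OR58bi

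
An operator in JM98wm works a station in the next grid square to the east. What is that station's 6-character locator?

JM98xm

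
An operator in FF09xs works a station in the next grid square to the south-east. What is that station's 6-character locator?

Longitude subsquare x = 23; +1 → 24, wraps to 0 = a, carry into square.
Longitude square 0; +1 → 1.
Latitude subsquare s = 18; −1 → 17 = r.

FF19ar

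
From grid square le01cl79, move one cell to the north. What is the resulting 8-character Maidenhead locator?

Latitude extended square 9; +1 → 10, wraps to 0, carry into subsquare.
Latitude subsquare l = 11; +1 → 12 = m.
The longitude characters are unchanged.

LE01cm70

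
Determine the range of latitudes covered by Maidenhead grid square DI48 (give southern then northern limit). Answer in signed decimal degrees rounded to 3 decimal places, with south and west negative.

-2.000, -1.000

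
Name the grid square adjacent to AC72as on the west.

AC62xs

Longitude subsquare a = 0; −1 → -1, wraps to 23 = x, carry into square.
Longitude square 7; −1 → 6.
The latitude characters are unchanged.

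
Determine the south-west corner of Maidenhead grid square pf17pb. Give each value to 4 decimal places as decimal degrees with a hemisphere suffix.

32.9583° S, 123.2500° E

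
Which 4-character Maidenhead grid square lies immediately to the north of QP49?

QQ40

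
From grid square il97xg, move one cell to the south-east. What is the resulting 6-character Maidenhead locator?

JL07af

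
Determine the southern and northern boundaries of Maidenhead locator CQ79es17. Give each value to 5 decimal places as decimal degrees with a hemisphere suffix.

Field C=2, Q=16: +2·20° lon, +16·10° lat → SW at lon -140°, lat 70°.
Square 7, 9: +7·2° lon, +9·1° lat → SW at lon -126°, lat 79°.
Subsquare e=4, s=18: +4·0.0833333° lon, +18·0.0416667° lat → SW at lon -125.667°, lat 79.75°.
Extended square 1, 7: +1·0.00833333° lon, +7·0.00416667° lat → SW at lon -125.658°, lat 79.7792°.
Cell spans 0.00833333° lon × 0.00416667° lat.
south 79.77917° N, north 79.78333° N.

79.77917° N, 79.78333° N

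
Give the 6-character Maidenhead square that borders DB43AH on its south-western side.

Longitude subsquare a = 0; −1 → -1, wraps to 23 = x, carry into square.
Longitude square 4; −1 → 3.
Latitude subsquare h = 7; −1 → 6 = g.

DB33xg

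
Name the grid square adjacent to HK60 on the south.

HJ69

Latitude square 0; −1 → -1, wraps to 9, carry into field.
Latitude field K = 10; −1 → 9 = J.
The longitude characters are unchanged.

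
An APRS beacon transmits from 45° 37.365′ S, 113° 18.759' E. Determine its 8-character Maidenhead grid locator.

Add 180° to longitude and 90° to latitude: 293.31265, 44.37725.
Field: 293.31265/20 → 14 → O, 44.37725/10 → 4 → E; chars OE.
Square: 13.31265/2 → 6, 4.37725/1 → 4; chars 64.
Subsquare: 1.31265/0.0833333 → 15 → p, 0.37725/0.0416667 → 9 → j; chars pj.
Extended square: 0.06265/0.00833333 → 7, 0.00225/0.00416667 → 0; chars 70.

OE64pj70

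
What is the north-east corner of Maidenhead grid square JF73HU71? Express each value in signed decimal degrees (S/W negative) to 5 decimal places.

-36.15833, 14.65000

Field J=9, F=5: +9·20° lon, +5·10° lat → SW at lon 0°, lat -40°.
Square 7, 3: +7·2° lon, +3·1° lat → SW at lon 14°, lat -37°.
Subsquare h=7, u=20: +7·0.0833333° lon, +20·0.0416667° lat → SW at lon 14.5833°, lat -36.1667°.
Extended square 7, 1: +7·0.00833333° lon, +1·0.00416667° lat → SW at lon 14.6417°, lat -36.1625°.
Cell spans 0.00833333° lon × 0.00416667° lat. NE corner is SW corner plus one full cell.
latitude -36.15833, longitude 14.65000.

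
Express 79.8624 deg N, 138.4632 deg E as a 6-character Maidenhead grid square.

Shift to the Maidenhead origin (180°W, 90°S): lon 318.4632, lat 169.8624.
Field: lon ⌊318.4632/20⌋ = 15 → P; lat ⌊169.8624/10⌋ = 16 → Q.
Square: lon ⌊18.4632/2⌋ = 9; lat ⌊9.8624/1⌋ = 9.
Subsquare: lon ⌊0.4632/0.0833333⌋ = 5 → f; lat ⌊0.8624/0.0416667⌋ = 20 → u.

PQ99fu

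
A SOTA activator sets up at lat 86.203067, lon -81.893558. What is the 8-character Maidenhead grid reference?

Offset from 180°W / 90°S: lon 98.10644°, lat 176.20307°.
Field (20°×10°, letters A–R): lon ⌊98.10644/20⌋ = 4 → E; lat ⌊176.20307/10⌋ = 17 → R.
Square (2°×1°, digits 0–9): lon ⌊18.10644/2⌋ = 9; lat ⌊6.20307/1⌋ = 6.
Subsquare (5′×2.5′, letters a–x): lon ⌊0.10644/0.0833333⌋ = 1 → b; lat ⌊0.20307/0.0416667⌋ = 4 → e.
Extended square (30″×15″, digits 0–9): lon ⌊0.02311/0.00833333⌋ = 2; lat ⌊0.03640/0.00416667⌋ = 8.

ER96be28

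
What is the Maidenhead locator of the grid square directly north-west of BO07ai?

Longitude subsquare a = 0; −1 → -1, wraps to 23 = x, carry into square.
Longitude square 0; −1 → -1, wraps to 9, carry into field.
Longitude field B = 1; −1 → 0 = A.
Latitude subsquare i = 8; +1 → 9 = j.

AO97xj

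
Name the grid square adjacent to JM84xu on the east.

JM94au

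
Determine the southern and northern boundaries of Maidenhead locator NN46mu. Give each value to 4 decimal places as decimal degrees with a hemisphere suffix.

46.8333° N, 46.8750° N

Field N=13, N=13: +13·20° lon, +13·10° lat → SW at lon 80°, lat 40°.
Square 4, 6: +4·2° lon, +6·1° lat → SW at lon 88°, lat 46°.
Subsquare m=12, u=20: +12·0.0833333° lon, +20·0.0416667° lat → SW at lon 89°, lat 46.8333°.
Cell spans 0.0833333° lon × 0.0416667° lat.
south 46.8333° N, north 46.8750° N.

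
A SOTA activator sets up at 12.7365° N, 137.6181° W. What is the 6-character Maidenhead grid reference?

CK12er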